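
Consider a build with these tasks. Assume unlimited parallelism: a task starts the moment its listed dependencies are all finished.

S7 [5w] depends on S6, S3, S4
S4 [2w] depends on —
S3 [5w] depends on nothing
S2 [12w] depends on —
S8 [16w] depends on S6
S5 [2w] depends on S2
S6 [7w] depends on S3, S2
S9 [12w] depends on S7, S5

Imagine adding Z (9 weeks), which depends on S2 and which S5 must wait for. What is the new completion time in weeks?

36

Originally the plan takes 36 weeks.
With Z inserted, S5 now waits for max(S2, Z).
New critical path: S2→S6→S7→S9 = 12+7+5+12 = 36 ⇒ 36 weeks.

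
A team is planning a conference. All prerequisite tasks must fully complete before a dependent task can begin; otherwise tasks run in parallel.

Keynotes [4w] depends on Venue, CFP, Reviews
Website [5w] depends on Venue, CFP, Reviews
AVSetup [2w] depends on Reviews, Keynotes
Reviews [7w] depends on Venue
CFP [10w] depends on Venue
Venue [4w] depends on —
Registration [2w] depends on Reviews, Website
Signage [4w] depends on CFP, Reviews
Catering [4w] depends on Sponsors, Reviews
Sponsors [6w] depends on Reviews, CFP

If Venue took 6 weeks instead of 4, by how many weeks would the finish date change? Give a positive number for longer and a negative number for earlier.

Critical path before the change: Venue→CFP→Sponsors→Catering = 4+10+6+4 = 24 giving 24 weeks.
Venue lies on that path, so at 6 weeks the path becomes 26 weeks.
The critical path is still Venue→CFP→Sponsors→Catering; finish is now 26 weeks.
Change in finish: 26 − 24 = +2 weeks.

2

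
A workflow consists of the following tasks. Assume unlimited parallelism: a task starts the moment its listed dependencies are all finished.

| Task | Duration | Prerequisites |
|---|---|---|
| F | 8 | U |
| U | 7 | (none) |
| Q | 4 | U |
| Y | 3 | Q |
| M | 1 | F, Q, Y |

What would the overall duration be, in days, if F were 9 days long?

Baseline: U→F→M = 7+8+1 = 16 → 16 days.
F is on the critical path; changing it to 9 makes that path 17 days.
The critical path is still U→F→M; finish is now 17 days.

17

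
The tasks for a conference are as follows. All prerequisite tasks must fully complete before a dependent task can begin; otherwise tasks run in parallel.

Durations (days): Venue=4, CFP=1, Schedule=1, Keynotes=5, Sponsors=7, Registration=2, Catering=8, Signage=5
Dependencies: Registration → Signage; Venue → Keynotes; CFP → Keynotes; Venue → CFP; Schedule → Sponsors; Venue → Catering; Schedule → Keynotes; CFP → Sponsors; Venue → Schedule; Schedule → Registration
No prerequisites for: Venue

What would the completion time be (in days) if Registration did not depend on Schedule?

Before: longest chain Venue→CFP→Sponsors = 4+1+7 = 12, finish 12.
Without Schedule→Registration, Registration's earliest start moves from 5 to 0.
New critical path: Venue→CFP→Sponsors = 4+1+7 = 12 ⇒ 12 days.

12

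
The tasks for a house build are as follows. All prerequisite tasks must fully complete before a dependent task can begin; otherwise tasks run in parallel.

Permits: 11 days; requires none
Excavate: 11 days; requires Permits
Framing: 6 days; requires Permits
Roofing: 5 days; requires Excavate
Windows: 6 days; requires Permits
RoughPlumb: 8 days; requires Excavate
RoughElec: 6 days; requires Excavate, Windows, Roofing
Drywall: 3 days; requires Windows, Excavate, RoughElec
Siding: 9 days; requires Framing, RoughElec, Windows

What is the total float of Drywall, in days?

Permits→Excavate→Roofing→RoughElec→Siding = 11+11+5+6+9 = 42 sets the makespan at 42 days.
Drywall finishes as early as 36 and must finish by 42.
Float = 42 − 36 = 6.

6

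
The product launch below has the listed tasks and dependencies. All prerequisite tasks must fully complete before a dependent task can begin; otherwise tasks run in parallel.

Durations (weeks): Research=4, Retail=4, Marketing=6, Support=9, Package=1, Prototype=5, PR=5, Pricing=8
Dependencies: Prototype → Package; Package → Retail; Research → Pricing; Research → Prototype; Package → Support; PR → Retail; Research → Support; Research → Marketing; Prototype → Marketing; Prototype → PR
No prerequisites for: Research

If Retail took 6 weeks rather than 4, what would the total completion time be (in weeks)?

Baseline: Research→Prototype→Package→Support = 4+5+1+9 = 19 → 19 weeks.
Retail has 1 week of float (longest path through it is 18).
The binding chain switches to Research→Prototype→PR→Retail = 4+5+5+6 = 20; finish 20 weeks.

20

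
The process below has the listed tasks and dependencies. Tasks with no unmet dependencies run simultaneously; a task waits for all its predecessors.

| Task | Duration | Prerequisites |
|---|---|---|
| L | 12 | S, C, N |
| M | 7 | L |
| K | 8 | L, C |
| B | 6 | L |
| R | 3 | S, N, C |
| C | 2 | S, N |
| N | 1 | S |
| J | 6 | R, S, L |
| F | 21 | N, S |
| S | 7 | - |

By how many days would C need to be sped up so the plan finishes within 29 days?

Current finish: 30 days; target: 29.
C is on every critical path, so each day cut from C cuts the finish by one (this holds down to a finish of 29).
Need 30 − 29 = 1 day off C → C becomes 1 day, finish becomes 29.

1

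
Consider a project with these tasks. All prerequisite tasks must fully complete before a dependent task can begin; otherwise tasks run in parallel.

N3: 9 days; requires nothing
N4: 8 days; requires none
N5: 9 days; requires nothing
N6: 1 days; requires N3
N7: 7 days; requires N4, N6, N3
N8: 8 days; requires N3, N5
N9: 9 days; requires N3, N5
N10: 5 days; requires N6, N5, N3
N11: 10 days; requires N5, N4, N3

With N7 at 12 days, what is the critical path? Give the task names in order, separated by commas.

Actual critical path: N3→N11 = 9+10 = 19 ⇒ 19 days.
N7 has 2 days of float (longest path through it is 17).
The binding chain switches to N3→N6→N7 = 9+1+12 = 22; finish 22 days.

N3, N6, N7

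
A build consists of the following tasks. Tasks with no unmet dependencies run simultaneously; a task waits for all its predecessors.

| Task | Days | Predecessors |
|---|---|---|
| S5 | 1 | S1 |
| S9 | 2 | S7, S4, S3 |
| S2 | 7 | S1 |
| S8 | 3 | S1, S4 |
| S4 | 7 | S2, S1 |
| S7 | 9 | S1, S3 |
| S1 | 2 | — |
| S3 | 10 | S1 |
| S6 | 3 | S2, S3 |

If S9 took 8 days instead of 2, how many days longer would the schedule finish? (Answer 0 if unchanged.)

6

Critical path before the change: S1→S3→S7→S9 = 2+10+9+2 = 23 giving 23 days.
S9 is on the critical path; changing it to 8 makes that path 29 days.
No other chain overtakes it, so the finish is 29 days.
Change in finish: 29 − 23 = +6 days.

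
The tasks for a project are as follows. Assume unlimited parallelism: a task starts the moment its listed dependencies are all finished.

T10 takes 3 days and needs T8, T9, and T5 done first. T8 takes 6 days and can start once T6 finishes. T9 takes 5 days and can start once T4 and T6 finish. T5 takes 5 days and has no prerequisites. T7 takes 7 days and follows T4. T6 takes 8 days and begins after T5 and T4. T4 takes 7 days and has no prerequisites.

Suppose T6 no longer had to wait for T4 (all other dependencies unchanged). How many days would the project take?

Original critical path: T4→T6→T8→T10 = 7+8+6+3 = 24 ⇒ 24 days.
Without T4→T6, T6's earliest start moves from 7 to 5.
New critical path: T5→T6→T8→T10 = 5+8+6+3 = 22 ⇒ 22 days.

22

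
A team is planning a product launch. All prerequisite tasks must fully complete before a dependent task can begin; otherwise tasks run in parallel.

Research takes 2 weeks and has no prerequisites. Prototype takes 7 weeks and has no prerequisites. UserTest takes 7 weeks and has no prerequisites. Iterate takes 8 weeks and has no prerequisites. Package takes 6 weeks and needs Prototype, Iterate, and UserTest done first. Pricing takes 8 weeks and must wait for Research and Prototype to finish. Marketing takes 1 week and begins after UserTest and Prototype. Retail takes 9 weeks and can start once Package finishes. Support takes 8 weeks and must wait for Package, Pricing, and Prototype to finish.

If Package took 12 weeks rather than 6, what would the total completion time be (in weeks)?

Critical path before the change: Iterate→Package→Retail = 8+6+9 = 23 giving 23 weeks.
Package is on the critical path; changing it to 12 makes that path 29 weeks.
The critical path is still Iterate→Package→Retail; finish is now 29 weeks.

29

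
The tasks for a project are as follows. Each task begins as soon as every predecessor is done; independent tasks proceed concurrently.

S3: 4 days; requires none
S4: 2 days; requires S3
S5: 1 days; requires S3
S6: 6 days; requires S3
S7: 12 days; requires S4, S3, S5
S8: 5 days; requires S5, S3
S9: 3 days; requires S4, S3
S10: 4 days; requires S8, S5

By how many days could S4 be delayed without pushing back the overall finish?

S3→S4→S7 = 4+2+12 = 18 sets the makespan at 18 days.
S4 finishes as early as 6 and must finish by 6.
So S4 can slip 6 − 6 = 0 days.

0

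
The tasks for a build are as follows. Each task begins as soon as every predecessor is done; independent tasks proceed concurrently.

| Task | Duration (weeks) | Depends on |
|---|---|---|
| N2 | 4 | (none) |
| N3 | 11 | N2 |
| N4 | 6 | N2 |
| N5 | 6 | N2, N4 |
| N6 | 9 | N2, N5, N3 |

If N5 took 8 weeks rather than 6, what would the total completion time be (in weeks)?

Baseline: N2→N4→N5→N6 = 4+6+6+9 = 25 → 25 weeks.
N5 is on the critical path; changing it to 8 makes that path 27 weeks.
That remains the longest chain; total 27 weeks.

27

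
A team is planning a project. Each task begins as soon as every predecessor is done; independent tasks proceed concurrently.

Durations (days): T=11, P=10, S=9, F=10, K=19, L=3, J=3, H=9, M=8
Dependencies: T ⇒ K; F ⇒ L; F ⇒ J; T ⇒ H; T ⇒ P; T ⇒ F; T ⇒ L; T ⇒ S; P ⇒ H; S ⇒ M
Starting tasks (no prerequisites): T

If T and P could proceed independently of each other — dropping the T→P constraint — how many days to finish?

30

Original critical path: T→P→H = 11+10+9 = 30 ⇒ 30 days.
Without T→P, P's earliest start moves from 11 to 0.
The longest chain is now T→K = 11+19 = 30, so the plan takes 30 days.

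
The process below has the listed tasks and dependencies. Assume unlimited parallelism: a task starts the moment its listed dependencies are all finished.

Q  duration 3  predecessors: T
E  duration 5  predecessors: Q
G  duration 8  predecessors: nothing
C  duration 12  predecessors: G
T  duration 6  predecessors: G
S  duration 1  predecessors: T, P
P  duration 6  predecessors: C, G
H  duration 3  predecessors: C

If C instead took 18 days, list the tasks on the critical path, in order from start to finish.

Critical path before the change: G→C→P→S = 8+12+6+1 = 27 giving 27 days.
C is on the critical path; changing it to 18 makes that path 33 days.
That remains the longest chain; total 33 days.

G, C, P, S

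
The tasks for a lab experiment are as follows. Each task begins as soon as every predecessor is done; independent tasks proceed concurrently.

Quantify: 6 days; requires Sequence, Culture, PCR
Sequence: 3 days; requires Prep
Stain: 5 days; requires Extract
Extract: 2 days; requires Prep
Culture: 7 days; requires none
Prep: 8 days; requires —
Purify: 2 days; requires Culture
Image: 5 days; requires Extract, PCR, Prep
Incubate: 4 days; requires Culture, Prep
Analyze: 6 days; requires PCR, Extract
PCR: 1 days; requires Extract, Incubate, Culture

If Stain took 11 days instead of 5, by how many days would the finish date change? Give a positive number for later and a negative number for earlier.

As given, the longest chain is Prep→Incubate→PCR→Analyze = 8+4+1+6 = 19, so the finish is 19 days.
The longest path through Stain is only 15 days, so Stain has float 4.
New critical path: Prep→Extract→Stain = 8+2+11 = 21 ⇒ 21 days.
Change in finish: 21 − 19 = +2 days.

2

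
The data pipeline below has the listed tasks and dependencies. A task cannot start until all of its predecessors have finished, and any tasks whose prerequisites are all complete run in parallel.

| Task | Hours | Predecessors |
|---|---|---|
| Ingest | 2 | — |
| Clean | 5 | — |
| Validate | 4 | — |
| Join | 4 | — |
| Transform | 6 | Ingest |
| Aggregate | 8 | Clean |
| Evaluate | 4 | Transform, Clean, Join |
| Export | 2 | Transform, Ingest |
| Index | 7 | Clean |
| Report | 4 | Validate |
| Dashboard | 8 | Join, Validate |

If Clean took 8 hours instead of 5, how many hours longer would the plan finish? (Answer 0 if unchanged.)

Baseline: Clean→Aggregate = 5+8 = 13 → 13 hours.
Clean lies on that path, so at 8 hours the path becomes 16 hours.
That remains the longest chain; total 16 hours.
Change in finish: 16 − 13 = +3 hours.

3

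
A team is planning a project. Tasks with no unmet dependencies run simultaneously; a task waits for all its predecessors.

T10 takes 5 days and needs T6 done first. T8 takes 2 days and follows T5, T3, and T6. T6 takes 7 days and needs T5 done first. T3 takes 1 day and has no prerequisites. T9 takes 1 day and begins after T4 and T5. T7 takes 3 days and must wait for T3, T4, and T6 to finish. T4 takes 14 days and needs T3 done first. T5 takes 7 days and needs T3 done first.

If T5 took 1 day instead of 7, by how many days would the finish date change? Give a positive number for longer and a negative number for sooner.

-2

Critical path before the change: T3→T5→T6→T10 = 1+7+7+5 = 20 giving 20 days.
T5 is on the critical path; changing it to 1 makes that path 14 days.
Now T3→T4→T7 = 1+14+3 = 18 is longest, so the finish becomes 18 days.
Change in finish: 18 − 20 = -2 days.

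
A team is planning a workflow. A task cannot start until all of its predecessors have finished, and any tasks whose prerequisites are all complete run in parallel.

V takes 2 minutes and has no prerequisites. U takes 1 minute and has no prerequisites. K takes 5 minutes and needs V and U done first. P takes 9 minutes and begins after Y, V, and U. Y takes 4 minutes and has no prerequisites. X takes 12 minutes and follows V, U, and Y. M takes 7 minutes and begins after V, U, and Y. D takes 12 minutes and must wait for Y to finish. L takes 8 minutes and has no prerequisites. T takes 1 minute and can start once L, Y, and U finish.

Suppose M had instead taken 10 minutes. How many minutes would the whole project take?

16

Baseline: Y→X = 4+12 = 16 → 16 minutes.
M has 5 minutes of float (longest path through it is 11).
That remains the longest chain; total 16 minutes.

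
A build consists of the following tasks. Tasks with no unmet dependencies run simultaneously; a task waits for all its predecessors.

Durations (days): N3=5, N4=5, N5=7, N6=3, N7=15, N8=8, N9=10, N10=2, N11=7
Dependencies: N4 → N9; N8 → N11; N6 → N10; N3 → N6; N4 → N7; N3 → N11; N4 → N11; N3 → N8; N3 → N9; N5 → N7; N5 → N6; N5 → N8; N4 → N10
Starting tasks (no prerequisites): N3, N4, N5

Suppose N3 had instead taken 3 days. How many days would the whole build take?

The binding path is N5→N7 = 7+15 = 22; finish at 22 days.
The longest path through N3 is only 20 days, so N3 has float 2.
No other chain overtakes it, so the finish is 22 days.

22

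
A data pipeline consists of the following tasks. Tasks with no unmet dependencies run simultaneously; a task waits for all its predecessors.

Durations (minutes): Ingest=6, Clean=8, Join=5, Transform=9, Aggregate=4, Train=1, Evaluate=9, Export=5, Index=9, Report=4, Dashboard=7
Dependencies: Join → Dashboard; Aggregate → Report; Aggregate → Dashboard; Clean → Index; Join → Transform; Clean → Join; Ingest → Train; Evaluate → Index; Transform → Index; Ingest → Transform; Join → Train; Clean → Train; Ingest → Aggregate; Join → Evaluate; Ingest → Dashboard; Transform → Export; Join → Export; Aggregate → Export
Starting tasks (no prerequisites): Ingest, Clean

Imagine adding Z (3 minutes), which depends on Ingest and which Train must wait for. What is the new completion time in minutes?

Originally the job takes 31 minutes.
With Z inserted, Train now waits for max(Join, Ingest, Clean, Z).
New critical path: Clean→Join→Transform→Index = 8+5+9+9 = 31 ⇒ 31 minutes.

31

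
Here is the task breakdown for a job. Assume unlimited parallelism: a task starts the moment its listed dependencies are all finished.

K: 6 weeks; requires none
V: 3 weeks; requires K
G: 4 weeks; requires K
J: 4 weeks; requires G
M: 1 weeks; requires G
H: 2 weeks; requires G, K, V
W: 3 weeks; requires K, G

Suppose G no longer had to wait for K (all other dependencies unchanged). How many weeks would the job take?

With the dependency in place, K→G→J = 6+4+4 = 14 sets the finish at 14 weeks.
Without K→G, G's earliest start moves from 6 to 0.
New critical path: K→V→H = 6+3+2 = 11 ⇒ 11 weeks.

11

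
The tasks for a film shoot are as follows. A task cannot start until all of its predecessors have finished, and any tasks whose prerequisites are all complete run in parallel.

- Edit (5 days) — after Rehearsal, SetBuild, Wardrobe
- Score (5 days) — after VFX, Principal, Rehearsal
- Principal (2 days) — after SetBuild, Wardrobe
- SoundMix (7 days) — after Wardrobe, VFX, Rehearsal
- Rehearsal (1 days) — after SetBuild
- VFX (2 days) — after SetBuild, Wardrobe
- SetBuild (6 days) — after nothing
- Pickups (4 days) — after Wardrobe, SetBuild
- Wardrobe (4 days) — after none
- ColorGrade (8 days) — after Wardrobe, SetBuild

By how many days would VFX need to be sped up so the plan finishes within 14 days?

Current finish: 15 days; target: 14.
VFX is on every critical path, so each day cut from VFX cuts the finish by one (this holds down to a finish of 14).
Need 15 − 14 = 1 day off VFX → VFX becomes 1 day, finish becomes 14.

1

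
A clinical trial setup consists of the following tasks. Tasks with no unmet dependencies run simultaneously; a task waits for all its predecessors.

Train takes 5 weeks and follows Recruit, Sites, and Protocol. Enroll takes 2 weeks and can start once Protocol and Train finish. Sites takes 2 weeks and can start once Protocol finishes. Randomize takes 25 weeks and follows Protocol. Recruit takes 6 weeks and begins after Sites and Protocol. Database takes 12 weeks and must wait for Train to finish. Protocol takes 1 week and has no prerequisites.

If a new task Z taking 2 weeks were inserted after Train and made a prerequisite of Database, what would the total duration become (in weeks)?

28

Originally the schedule takes 26 weeks.
With Z inserted, Database now waits for max(Train, Z).
New critical path: Protocol→Sites→Recruit→Train→Z→Database = 1+2+6+5+2+12 = 28 ⇒ 28 weeks.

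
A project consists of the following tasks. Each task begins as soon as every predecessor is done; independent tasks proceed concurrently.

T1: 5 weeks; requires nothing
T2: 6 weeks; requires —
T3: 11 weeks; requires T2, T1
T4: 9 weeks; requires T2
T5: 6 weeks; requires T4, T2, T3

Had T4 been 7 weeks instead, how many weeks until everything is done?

As given, the longest chain is T2→T3→T5 = 6+11+6 = 23, so the finish is 23 weeks.
T4 is off the critical path — its longest chain is 21 weeks, giving 2 of slack.
That remains the longest chain; total 23 weeks.

23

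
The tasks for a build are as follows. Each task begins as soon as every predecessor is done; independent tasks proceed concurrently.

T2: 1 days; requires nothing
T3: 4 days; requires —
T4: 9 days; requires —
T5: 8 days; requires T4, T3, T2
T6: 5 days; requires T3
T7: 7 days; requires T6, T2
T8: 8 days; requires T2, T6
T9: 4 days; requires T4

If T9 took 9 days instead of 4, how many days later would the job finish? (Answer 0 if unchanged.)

Baseline: T3→T6→T8 = 4+5+8 = 17 → 17 days.
The longest path through T9 is only 13 days, so T9 has float 4.
The binding chain switches to T4→T9 = 9+9 = 18; finish 18 days.
Change in finish: 18 − 17 = +1 days.

1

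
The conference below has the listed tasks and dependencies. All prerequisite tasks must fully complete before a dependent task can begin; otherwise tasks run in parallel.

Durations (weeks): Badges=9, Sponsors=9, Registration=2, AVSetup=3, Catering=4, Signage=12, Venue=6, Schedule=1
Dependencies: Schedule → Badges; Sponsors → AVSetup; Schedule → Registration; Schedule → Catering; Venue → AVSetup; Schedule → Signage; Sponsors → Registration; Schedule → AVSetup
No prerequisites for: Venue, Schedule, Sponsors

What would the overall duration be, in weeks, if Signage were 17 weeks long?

18

As given, the longest chain is Schedule→Signage = 1+12 = 13, so the finish is 13 weeks.
Signage lies on that path, so at 17 weeks the path becomes 18 weeks.
The critical path is still Schedule→Signage; finish is now 18 weeks.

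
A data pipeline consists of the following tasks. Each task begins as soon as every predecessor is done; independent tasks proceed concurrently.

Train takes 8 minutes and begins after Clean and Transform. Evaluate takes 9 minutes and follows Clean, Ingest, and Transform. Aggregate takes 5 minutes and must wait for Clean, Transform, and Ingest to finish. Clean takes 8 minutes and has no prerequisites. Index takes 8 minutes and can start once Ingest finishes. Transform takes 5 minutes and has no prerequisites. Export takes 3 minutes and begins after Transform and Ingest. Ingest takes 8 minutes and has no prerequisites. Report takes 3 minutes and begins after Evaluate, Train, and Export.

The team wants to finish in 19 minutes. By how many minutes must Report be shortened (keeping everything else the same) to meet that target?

1

Current finish: 20 minutes; target: 19.
Report is on every critical path, so each minute cut from Report cuts the finish by one (this holds down to a finish of 18).
Need 20 − 19 = 1 minute off Report → Report becomes 2 minutes, finish becomes 19.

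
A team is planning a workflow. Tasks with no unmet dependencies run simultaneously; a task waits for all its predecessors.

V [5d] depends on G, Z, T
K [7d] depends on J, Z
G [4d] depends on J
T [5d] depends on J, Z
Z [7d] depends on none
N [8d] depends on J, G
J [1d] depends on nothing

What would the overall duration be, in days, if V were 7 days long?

The binding path is Z→T→V = 7+5+5 = 17; finish at 17 days.
V is on the critical path; changing it to 7 makes that path 19 days.
No other chain overtakes it, so the finish is 19 days.

19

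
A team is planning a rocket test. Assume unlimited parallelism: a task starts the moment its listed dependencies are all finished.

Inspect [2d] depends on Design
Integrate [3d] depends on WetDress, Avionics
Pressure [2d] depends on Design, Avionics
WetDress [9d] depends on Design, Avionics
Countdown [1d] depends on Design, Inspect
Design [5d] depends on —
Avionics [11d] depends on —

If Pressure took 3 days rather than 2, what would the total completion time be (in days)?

23

The binding path is Avionics→WetDress→Integrate = 11+9+3 = 23; finish at 23 days.
The longest path through Pressure is only 13 days, so Pressure has float 10.
That remains the longest chain; total 23 days.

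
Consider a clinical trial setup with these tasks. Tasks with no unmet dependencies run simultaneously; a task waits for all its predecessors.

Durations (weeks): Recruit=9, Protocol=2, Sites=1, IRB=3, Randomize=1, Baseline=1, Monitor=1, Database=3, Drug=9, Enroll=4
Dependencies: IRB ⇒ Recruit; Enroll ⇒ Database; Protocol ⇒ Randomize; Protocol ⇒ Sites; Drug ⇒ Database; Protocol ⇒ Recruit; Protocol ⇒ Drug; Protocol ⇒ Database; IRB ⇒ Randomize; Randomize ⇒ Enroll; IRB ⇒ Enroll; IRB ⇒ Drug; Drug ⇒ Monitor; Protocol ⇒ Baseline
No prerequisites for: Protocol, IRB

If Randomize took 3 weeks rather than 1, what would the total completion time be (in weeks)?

15

As given, the longest chain is IRB→Drug→Database = 3+9+3 = 15, so the finish is 15 weeks.
The longest path through Randomize is only 11 weeks, so Randomize has float 4.
The critical path is still IRB→Drug→Database; finish is now 15 weeks.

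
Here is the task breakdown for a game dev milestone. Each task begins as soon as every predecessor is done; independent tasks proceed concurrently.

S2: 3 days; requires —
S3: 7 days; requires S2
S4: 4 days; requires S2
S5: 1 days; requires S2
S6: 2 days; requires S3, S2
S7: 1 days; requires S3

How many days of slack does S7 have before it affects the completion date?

1

Critical path: S2→S3→S6 = 3+7+2 = 12, so the finish is 12 days.
The longest chain containing S7 totals 11 days.
Slack of S7 = 11 − 10 = 1 day.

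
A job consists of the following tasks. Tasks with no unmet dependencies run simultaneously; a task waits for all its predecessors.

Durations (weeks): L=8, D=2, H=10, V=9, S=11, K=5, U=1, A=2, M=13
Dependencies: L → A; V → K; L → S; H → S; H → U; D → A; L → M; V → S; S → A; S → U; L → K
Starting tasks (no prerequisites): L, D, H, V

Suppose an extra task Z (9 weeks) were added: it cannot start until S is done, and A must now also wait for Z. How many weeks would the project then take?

32

Originally the project takes 23 weeks.
With Z inserted, A now waits for max(L, S, D, Z).
New critical path: H→S→Z→A = 10+11+9+2 = 32 ⇒ 32 weeks.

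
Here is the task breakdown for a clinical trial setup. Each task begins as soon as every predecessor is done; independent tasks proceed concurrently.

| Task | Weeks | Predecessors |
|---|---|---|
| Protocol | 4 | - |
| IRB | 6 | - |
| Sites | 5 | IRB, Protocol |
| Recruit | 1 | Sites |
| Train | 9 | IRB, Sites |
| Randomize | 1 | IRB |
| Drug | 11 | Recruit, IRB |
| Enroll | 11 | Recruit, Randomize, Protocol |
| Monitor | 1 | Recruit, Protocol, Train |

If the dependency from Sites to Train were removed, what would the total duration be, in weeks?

23

Before: longest chain IRB→Sites→Recruit→Drug = 6+5+1+11 = 23, finish 23.
Without Sites→Train, Train's earliest start moves from 11 to 6.
New critical path: IRB→Sites→Recruit→Drug = 6+5+1+11 = 23 ⇒ 23 weeks.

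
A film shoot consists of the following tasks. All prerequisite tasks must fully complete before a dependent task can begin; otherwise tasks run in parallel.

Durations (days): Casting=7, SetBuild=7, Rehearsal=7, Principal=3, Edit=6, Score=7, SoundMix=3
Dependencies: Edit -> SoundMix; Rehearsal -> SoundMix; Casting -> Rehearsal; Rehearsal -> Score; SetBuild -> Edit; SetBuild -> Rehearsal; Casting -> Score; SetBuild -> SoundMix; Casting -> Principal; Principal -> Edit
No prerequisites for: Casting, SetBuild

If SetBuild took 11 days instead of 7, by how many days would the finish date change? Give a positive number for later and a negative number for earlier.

4

Baseline: SetBuild→Rehearsal→Score = 7+7+7 = 21 → 21 days.
Since SetBuild is critical, the +4 change carries straight to that chain (now 25 days).
No other chain overtakes it, so the finish is 25 days.
Change in finish: 25 − 21 = +4 days.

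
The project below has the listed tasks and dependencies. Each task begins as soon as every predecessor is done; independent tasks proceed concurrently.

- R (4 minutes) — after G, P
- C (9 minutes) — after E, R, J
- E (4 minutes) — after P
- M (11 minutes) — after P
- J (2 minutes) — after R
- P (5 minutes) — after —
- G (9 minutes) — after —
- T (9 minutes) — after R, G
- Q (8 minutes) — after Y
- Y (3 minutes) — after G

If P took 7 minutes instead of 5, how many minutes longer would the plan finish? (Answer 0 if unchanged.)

0

Critical path before the change: G→R→J→C = 9+4+2+9 = 24 giving 24 minutes.
P has 4 minutes of float (longest path through it is 20).
The critical path is still G→R→J→C; finish is now 24 minutes.
Change in finish: 24 − 24 = +0 minutes.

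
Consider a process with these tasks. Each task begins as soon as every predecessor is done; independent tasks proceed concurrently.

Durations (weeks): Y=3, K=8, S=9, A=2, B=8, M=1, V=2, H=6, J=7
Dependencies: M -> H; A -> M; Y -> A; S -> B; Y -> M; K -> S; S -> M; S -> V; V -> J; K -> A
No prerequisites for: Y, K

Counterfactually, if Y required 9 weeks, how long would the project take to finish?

Actual critical path: K→S→V→J = 8+9+2+7 = 26 ⇒ 26 weeks.
Y is off the critical path — its longest chain is 12 weeks, giving 14 of slack.
That remains the longest chain; total 26 weeks.

26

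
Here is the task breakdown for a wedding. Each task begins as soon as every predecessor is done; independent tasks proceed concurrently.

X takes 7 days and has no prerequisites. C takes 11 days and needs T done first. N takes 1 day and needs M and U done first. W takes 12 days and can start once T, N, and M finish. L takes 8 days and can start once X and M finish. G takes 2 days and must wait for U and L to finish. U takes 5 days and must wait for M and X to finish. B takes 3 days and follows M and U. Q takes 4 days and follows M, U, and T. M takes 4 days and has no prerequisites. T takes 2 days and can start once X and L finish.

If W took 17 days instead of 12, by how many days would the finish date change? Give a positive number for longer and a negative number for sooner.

5

Baseline: X→L→T→W = 7+8+2+12 = 29 → 29 days.
Since W is critical, the +5 change carries straight to that chain (now 34 days).
That remains the longest chain; total 34 days.
Change in finish: 34 − 29 = +5 days.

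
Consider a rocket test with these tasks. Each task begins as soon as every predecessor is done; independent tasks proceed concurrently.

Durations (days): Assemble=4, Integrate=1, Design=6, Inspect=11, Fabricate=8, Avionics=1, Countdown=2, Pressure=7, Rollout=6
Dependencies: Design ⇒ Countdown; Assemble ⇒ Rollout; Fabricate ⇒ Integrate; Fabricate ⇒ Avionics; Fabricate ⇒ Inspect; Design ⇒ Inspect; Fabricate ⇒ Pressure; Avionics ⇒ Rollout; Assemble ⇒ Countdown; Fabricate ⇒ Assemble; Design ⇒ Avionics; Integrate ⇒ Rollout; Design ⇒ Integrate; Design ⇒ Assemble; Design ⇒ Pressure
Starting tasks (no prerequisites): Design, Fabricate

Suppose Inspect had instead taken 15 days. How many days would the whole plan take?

23

The binding path is Fabricate→Inspect = 8+11 = 19; finish at 19 days.
Inspect lies on that path, so at 15 days the path becomes 23 days.
No other chain overtakes it, so the finish is 23 days.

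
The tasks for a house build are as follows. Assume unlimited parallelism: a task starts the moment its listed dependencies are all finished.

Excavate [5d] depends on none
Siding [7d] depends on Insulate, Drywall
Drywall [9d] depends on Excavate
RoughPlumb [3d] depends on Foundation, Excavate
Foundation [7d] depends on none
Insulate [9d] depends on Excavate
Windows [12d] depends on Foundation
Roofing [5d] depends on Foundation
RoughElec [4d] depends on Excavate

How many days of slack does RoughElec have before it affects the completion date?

Critical path: Excavate→Insulate→Siding = 5+9+7 = 21, so the finish is 21 days.
The longest chain containing RoughElec totals 9 days.
Slack of RoughElec = 17 − 5 = 12 days.

12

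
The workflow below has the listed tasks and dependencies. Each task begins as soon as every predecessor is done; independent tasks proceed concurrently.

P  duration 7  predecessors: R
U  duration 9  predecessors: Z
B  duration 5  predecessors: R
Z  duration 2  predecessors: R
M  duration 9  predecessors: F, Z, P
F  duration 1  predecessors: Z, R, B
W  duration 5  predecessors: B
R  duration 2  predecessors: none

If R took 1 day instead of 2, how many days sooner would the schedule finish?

1

Critical path before the change: R→P→M = 2+7+9 = 18 giving 18 days.
R lies on that path, so at 1 day the path becomes 17 days.
The critical path is still R→P→M; finish is now 17 days.
Change in finish: 17 − 18 = -1 days.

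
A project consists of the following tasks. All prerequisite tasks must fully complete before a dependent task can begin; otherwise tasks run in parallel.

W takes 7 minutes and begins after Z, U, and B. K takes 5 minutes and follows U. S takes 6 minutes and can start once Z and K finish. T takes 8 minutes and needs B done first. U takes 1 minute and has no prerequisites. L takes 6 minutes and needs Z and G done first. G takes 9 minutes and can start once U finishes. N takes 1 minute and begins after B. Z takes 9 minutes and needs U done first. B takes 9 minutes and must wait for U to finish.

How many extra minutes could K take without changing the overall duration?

6

The longest chain is U→B→T = 1+9+8 = 18; overall finish 18 minutes.
Longest path through K: 12 minutes (earliest finish 6, latest finish 12).
Slack of K = 7 − 1 = 6 minutes.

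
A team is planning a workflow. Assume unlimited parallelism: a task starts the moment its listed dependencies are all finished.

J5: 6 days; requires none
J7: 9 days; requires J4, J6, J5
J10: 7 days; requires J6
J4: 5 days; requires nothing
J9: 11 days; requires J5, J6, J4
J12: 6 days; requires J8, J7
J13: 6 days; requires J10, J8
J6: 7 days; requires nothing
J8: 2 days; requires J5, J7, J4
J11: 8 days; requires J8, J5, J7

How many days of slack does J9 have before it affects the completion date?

8

Critical path: J6→J7→J8→J11 = 7+9+2+8 = 26, so the finish is 26 days.
The longest chain containing J9 totals 18 days.
So J9 can slip 26 − 18 = 8 days.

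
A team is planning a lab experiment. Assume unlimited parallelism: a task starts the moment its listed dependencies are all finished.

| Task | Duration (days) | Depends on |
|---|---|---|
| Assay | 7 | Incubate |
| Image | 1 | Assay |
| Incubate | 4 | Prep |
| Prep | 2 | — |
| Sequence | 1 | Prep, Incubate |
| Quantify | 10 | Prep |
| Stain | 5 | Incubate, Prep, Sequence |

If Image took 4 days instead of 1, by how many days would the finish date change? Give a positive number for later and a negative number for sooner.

Actual critical path: Prep→Incubate→Assay→Image = 2+4+7+1 = 14 ⇒ 14 days.
Since Image is critical, the +3 change carries straight to that chain (now 17 days).
That remains the longest chain; total 17 days.
Change in finish: 17 − 14 = +3 days.

3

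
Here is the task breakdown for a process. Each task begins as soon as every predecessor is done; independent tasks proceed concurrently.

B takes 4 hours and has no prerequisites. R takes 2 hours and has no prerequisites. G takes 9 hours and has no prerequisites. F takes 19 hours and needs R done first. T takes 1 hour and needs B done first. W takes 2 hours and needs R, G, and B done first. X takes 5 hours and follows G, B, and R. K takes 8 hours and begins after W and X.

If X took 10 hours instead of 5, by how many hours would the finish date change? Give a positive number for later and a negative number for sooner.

5

Critical path before the change: G→X→K = 9+5+8 = 22 giving 22 hours.
X lies on that path, so at 10 hours the path becomes 27 hours.
The critical path is still G→X→K; finish is now 27 hours.
Change in finish: 27 − 22 = +5 hours.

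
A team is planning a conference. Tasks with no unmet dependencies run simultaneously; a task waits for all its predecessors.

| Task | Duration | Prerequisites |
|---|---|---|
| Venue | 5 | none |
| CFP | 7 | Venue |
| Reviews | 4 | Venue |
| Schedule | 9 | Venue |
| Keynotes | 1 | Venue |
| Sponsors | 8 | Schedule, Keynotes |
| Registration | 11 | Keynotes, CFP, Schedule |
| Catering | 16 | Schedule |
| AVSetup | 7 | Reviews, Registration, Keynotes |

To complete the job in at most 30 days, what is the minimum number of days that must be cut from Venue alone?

2

Current finish: 32 days; target: 30.
Venue is on every critical path, so each day cut from Venue cuts the finish by one (this holds down to a finish of 28).
Need 32 − 30 = 2 days off Venue → Venue becomes 3 days, finish becomes 30.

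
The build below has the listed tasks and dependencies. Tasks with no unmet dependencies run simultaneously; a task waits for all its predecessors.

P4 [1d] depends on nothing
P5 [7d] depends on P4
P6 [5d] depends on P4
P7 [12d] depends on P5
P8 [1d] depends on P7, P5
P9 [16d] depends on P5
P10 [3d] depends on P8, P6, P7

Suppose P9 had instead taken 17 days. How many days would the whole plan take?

Critical path before the change: P4→P5→P9 = 1+7+16 = 24 giving 24 days.
P9 is on the critical path; changing it to 17 makes that path 25 days.
The critical path is still P4→P5→P9; finish is now 25 days.

25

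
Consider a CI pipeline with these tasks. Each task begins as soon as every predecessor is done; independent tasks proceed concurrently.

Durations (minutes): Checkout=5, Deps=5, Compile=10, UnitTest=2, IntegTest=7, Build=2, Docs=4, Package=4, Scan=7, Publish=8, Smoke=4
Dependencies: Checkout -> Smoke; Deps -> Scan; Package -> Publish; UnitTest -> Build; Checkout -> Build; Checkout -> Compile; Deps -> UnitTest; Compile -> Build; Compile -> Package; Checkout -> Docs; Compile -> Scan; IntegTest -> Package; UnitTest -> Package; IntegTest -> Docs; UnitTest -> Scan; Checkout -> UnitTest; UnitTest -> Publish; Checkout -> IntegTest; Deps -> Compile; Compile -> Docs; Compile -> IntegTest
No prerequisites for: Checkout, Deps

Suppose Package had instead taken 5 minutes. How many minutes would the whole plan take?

35

Baseline: Checkout→Compile→IntegTest→Package→Publish = 5+10+7+4+8 = 34 → 34 minutes.
Since Package is critical, the +1 change carries straight to that chain (now 35 minutes).
That remains the longest chain; total 35 minutes.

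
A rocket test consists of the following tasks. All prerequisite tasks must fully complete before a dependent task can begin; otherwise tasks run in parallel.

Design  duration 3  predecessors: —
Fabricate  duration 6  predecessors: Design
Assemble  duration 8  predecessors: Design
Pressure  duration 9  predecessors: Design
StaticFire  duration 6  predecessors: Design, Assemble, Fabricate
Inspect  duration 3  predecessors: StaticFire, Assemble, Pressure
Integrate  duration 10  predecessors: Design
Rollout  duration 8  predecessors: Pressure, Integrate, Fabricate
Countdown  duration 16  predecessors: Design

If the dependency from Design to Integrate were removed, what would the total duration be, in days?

Before: longest chain Design→Integrate→Rollout = 3+10+8 = 21, finish 21.
Without Design→Integrate, Integrate's earliest start moves from 3 to 0.
New critical path: Design→Assemble→StaticFire→Inspect = 3+8+6+3 = 20 ⇒ 20 days.

20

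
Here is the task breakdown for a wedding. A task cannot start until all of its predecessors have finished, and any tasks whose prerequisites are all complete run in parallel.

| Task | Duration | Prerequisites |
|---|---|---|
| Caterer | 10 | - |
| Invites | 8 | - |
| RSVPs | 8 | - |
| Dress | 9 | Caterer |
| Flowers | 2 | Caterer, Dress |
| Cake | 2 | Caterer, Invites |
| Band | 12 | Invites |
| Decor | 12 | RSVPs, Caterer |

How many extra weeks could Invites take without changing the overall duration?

2

Critical path: Caterer→Decor = 10+12 = 22, so the finish is 22 weeks.
Longest path through Invites: 20 weeks (earliest finish 8, latest finish 10).
Float = 22 − 20 = 2.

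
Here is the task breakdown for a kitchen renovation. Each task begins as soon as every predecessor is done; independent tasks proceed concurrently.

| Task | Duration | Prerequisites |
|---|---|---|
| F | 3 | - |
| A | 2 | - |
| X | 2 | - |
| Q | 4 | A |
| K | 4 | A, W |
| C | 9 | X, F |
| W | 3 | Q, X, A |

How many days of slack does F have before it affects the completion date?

A→Q→W→K = 2+4+3+4 = 13 sets the makespan at 13 days.
F finishes as early as 3 and must finish by 4.
Float = 13 − 12 = 1.

1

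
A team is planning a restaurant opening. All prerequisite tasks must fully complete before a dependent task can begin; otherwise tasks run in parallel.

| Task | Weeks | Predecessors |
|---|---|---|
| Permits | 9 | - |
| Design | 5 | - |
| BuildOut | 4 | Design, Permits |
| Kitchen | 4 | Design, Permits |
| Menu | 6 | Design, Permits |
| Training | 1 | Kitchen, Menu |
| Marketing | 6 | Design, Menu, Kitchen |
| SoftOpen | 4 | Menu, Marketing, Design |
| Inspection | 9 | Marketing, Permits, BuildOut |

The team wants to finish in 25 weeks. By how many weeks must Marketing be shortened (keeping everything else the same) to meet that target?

Current finish: 30 weeks; target: 25.
Marketing is on every critical path, so each week cut from Marketing cuts the finish by one (this holds down to a finish of 25).
Need 30 − 25 = 5 weeks off Marketing → Marketing becomes 1 week, finish becomes 25.

5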